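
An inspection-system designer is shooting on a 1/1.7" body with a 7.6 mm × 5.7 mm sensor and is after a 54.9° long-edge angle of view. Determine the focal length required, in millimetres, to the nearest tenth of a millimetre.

From α = 2·arctan(w/2f) we get f = w / (2·tan(α/2)).
With w = 7.6 mm and α/2 = 27.45°, tan(α/2) ≈ 0.51946, so f ≈ 7.6 / 1.03892 ≈ 7.3153 mm.

7.3 mm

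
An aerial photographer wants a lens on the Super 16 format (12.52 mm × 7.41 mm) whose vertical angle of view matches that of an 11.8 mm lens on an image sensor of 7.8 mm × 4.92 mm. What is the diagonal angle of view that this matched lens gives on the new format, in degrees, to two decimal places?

44.52°

Equal vertical AOV ⇒ f₂ = f₁ · 7.41/4.92 = 11.8 × 1.50610 ≈ 17.7720 mm.
Sensor diagonal = √(12.52² + 7.41²) = √211.6585 ≈ 14.5485 mm.
Diagonal AOV on the new format = 2·arctan(14.5485 / (2 × 17.7720)) = 2·arctan(0.40931) ≈ 44.5196°.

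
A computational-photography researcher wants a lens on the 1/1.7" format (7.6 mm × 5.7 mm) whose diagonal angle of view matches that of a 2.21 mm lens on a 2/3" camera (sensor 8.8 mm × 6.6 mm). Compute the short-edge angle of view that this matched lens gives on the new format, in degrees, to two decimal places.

Sensor diagonal = √(8.8² + 6.6²) = √121.0000 ≈ 11.0000 mm.
Sensor diagonal = √(7.6² + 5.7²) = √90.2500 ≈ 9.5000 mm.
Equal diagonal AOV ⇒ f₂ = f₁ · 9.5000/11.0000 = 2.21 × 0.86364 ≈ 1.9086 mm.
Short-edge AOV on the new format = 2·arctan(5.7 / (2 × 1.9086)) = 2·arctan(1.49321) ≈ 112.3798°.

112.38°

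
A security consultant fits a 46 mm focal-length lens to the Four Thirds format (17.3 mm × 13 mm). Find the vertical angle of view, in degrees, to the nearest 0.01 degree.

Angle of view α = 2·arctan(h/2f) with h = 13 mm and f = 46 mm.
h/2f = 0.14130; arctan(0.14130) ≈ 8.0429°, so α ≈ 16.0858°.

16.09°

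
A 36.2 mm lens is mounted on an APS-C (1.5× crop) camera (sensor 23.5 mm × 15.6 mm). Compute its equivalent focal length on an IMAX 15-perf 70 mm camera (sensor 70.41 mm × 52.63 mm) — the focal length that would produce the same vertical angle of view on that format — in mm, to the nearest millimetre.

122 mm

Equal angle of view means equal height/f ratio, so f₂ = f₁ · (height₂/height₁) = 36.2 × 52.63/15.6.
f₂ = 36.2 × 3.37372 ≈ 122.129 mm.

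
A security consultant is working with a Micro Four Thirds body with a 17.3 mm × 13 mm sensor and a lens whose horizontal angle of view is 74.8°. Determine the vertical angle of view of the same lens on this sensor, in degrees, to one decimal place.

59.8°

From the horizontal AOV: f = 17.3 / (2·tan(37.4°)) = 17.3 / 1.52912 ≈ 11.3137 mm.
Vertical AOV = 2·arctan(13 / (2 × 11.3137)) = 2·arctan(0.57452) ≈ 59.7567°.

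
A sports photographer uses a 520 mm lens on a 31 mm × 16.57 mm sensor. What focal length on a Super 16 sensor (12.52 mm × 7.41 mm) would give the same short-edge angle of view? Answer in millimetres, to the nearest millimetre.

Equal angle of view means equal height/f ratio, so f₂ = f₁ · (height₂/height₁) = 520 × 7.41/16.57.
f₂ = 520 × 0.44719 ≈ 232.541 mm.

233 mm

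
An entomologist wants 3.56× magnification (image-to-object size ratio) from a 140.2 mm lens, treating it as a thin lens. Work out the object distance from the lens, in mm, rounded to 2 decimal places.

179.58 mm

With m = dᵢ/dₒ and 1/f = 1/dₒ + 1/dᵢ, substituting dᵢ = m·dₒ gives 1/f = (1 + 1/m)/dₒ, hence dₒ = f·(1 + 1/m).
dₒ = 140.2 × (1 + 1/3.56) = 140.2 × 1.28090 ≈ 179.582 mm.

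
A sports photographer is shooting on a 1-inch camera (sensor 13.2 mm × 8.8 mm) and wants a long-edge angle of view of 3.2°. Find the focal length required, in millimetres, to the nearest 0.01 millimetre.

236.28 mm

From α = 2·arctan(w/2f) we get f = w / (2·tan(α/2)).
With w = 13.2 mm and α/2 = 1.6°, tan(α/2) ≈ 0.02793, so f ≈ 13.2 / 0.05587 ≈ 236.2837 mm.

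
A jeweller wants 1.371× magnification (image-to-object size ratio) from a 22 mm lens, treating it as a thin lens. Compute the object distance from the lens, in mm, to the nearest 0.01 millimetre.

38.05 mm

With m = dᵢ/dₒ and 1/f = 1/dₒ + 1/dᵢ, substituting dᵢ = m·dₒ gives 1/f = (1 + 1/m)/dₒ, hence dₒ = f·(1 + 1/m).
dₒ = 22 × (1 + 1/1.371) = 22 × 1.72939 ≈ 38.047 mm.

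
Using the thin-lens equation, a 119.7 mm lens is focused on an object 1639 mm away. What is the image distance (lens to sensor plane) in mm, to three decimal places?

129.131 mm

1/dᵢ = 1/f − 1/dₒ = 1/119.7 − 1/1639 = 0.0077441 mm⁻¹.
dᵢ = 1/0.0077441 ≈ 129.1307 mm.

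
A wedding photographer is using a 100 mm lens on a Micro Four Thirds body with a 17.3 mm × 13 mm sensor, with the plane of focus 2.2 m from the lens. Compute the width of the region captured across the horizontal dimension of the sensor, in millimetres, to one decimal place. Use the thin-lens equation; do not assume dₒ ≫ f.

363.3 mm

dₒ: 2.2 m = 2200 mm.
Similar triangles through the lens centre give W/dₒ = w/dᵢ; with 1/f = 1/dₒ + 1/dᵢ this gives W = w·(dₒ − f)/f.
W = 17.3 mm × (2200 − 100) / 100 = 17.3 × 21.0000 ≈ 363.300 mm.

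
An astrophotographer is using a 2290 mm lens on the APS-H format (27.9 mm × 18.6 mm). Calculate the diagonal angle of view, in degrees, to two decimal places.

0.84°

Sensor diagonal = √(27.9² + 18.6²) = √1124.3700 ≈ 33.5316 mm.
Angle of view α = 2·arctan(d/2f) with d = 33.5316 mm and f = 2290 mm.
d/2f = 0.00732; arctan(0.00732) ≈ 0.4195°, so α ≈ 0.8389°.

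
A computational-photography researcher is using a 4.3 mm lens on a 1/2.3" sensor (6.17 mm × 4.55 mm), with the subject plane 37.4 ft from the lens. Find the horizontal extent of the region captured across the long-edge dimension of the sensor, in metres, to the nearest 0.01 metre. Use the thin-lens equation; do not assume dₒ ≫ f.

16.35 m

dₒ: 37.4 ft × 304.8 mm/ft = 11399.52 mm.
Similar triangles through the lens centre give W/dₒ = w/dᵢ; with 1/f = 1/dₒ + 1/dᵢ this gives W = w·(dₒ − f)/f.
W = 6.17 mm × (11399.5 − 4.3) / 4.3 = 6.17 × 2650.0511 ≈ 16350.815 mm = 16.3508 m.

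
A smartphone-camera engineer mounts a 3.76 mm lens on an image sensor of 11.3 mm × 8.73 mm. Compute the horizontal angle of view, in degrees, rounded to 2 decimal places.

112.71°

Angle of view α = 2·arctan(w/2f) with w = 11.3 mm and f = 3.76 mm.
w/2f = 1.50266; arctan(1.50266) ≈ 56.3568°, so α ≈ 112.7135°.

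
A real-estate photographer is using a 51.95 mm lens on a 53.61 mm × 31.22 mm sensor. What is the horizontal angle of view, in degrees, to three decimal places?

Angle of view α = 2·arctan(w/2f) with w = 53.61 mm and f = 51.95 mm.
w/2f = 0.51598; arctan(0.51598) ≈ 27.2927°, so α ≈ 54.5854°.

54.585°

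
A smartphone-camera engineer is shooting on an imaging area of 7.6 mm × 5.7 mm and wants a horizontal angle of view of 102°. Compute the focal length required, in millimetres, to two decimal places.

3.08 mm

From α = 2·arctan(w/2f) we get f = w / (2·tan(α/2)).
With w = 7.6 mm and α/2 = 51°, tan(α/2) ≈ 1.23490, so f ≈ 7.6 / 2.46979 ≈ 3.0772 mm.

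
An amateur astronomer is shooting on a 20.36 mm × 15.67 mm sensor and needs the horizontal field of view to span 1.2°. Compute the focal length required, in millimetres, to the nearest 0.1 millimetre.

972.1 mm

From α = 2·arctan(w/2f) we get f = w / (2·tan(α/2)).
With w = 20.36 mm and α/2 = 0.6°, tan(α/2) ≈ 0.01047, so f ≈ 20.36 / 0.02094 ≈ 972.0829 mm.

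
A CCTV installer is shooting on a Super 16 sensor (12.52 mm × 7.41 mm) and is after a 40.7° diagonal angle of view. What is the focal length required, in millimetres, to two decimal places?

19.61 mm

Sensor diagonal = √(12.52² + 7.41²) = √211.6585 ≈ 14.5485 mm.
From α = 2·arctan(d/2f) we get f = d / (2·tan(α/2)).
With d = 14.5485 mm and α/2 = 20.35°, tan(α/2) ≈ 0.37090, so f ≈ 14.5485 / 0.74181 ≈ 19.6122 mm.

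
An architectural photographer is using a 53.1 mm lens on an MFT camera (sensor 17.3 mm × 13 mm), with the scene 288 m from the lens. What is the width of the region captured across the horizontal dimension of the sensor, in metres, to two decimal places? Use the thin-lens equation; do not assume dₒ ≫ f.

dₒ: 288 m = 288000 mm.
Similar triangles through the lens centre give W/dₒ = w/dᵢ; with 1/f = 1/dₒ + 1/dᵢ this gives W = w·(dₒ − f)/f.
W = 17.3 mm × (288000 − 53.1) / 53.1 = 17.3 × 5422.7288 ≈ 93813.208 mm = 93.8132 m.

93.81 m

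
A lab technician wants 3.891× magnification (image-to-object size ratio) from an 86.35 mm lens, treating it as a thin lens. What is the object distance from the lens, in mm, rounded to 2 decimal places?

108.54 mm

With m = dᵢ/dₒ and 1/f = 1/dₒ + 1/dᵢ, substituting dᵢ = m·dₒ gives 1/f = (1 + 1/m)/dₒ, hence dₒ = f·(1 + 1/m).
dₒ = 86.35 × (1 + 1/3.891) = 86.35 × 1.25700 ≈ 108.542 mm.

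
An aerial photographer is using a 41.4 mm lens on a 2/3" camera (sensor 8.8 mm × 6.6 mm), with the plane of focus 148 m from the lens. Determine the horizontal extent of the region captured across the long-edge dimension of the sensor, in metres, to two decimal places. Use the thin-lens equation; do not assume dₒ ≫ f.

dₒ: 148 m = 148000 mm.
Similar triangles through the lens centre give W/dₒ = w/dᵢ; with 1/f = 1/dₒ + 1/dᵢ this gives W = w·(dₒ − f)/f.
W = 8.8 mm × (148000 − 41.4) / 41.4 = 8.8 × 3573.8792 ≈ 31450.137 mm = 31.4501 m.

31.45 m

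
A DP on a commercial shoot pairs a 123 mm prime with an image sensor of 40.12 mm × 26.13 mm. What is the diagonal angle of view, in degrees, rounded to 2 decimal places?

22.03°

Sensor diagonal = √(40.12² + 26.13²) = √2292.3913 ≈ 47.8789 mm.
Angle of view α = 2·arctan(d/2f) with d = 47.8789 mm and f = 123 mm.
d/2f = 0.19463; arctan(0.19463) ≈ 11.0138°, so α ≈ 22.0275°.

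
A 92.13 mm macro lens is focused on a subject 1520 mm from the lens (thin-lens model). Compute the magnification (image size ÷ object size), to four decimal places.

0.0645×

Thin lens: 1/f = 1/dₒ + 1/dᵢ → 1/dᵢ = 1/92.13 − 1/1520 = 0.0101963 mm⁻¹, so dᵢ ≈ 98.0745 mm.
Magnification m = dᵢ/dₒ = 98.0745/1520 ≈ 0.06452.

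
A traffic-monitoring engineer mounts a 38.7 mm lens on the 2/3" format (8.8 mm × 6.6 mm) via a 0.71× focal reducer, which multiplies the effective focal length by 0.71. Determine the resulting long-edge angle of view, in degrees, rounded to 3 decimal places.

18.196°

Effective focal length f = 38.7 × 0.71 = 27.477 mm.
α = 2·arctan(8.8 / (2 × 27.477)) = 2·arctan(0.16013) ≈ 18.1955°.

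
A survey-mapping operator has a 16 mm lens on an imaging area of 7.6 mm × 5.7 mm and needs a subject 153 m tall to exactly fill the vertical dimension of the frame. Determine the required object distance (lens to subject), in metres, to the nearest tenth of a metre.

429.5 m

W: 153 m = 153000 mm.
Magnification m = h/W = dᵢ/dₒ; combined with 1/f = 1/dₒ + 1/dᵢ this gives dₒ = f·(1 + W/h).
dₒ = 16 mm × (1 + 153000/5.7) = 16 × 26843.1053 ≈ 429489.684 mm = 429.49 m.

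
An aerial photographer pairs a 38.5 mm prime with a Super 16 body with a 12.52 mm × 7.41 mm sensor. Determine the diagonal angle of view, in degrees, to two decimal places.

21.40°

Sensor diagonal = √(12.52² + 7.41²) = √211.6585 ≈ 14.5485 mm.
Angle of view α = 2·arctan(d/2f) with d = 14.5485 mm and f = 38.5 mm.
d/2f = 0.18894; arctan(0.18894) ≈ 10.6994°, so α ≈ 21.3988°.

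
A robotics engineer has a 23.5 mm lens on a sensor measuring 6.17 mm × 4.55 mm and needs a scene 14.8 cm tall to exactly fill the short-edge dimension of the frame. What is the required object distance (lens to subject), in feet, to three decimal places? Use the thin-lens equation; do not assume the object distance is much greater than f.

W: 14.8 cm = 148 mm.
Magnification m = h/W = dᵢ/dₒ; combined with 1/f = 1/dₒ + 1/dᵢ this gives dₒ = f·(1 + W/h).
dₒ = 23.5 mm × (1 + 148/4.55) = 23.5 × 33.5275 ≈ 787.896 mm = 787.896/304.8 ft = 2.58496 ft.

2.585 ft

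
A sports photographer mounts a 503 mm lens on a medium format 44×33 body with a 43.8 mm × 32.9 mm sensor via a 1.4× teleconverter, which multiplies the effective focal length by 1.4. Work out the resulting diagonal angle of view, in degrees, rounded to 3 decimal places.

4.455°

Effective focal length f = 503 × 1.4 = 704.2 mm.
Sensor diagonal = √(43.8² + 32.9²) = √3000.8500 ≈ 54.7800 mm.
α = 2·arctan(54.780 / (2 × 704.2)) = 2·arctan(0.03890) ≈ 4.4548°.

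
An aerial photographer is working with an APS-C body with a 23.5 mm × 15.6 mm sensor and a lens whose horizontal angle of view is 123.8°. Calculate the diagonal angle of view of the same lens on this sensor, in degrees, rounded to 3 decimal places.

From the horizontal AOV: f = 23.5 / (2·tan(61.9°)) = 23.5 / 3.74567 ≈ 6.2739 mm.
Sensor diagonal = √(23.5² + 15.6²) = √795.6100 ≈ 28.2066 mm.
Diagonal AOV = 2·arctan(28.2066 / (2 × 6.2739)) = 2·arctan(2.24792) ≈ 132.0357°.

132.036°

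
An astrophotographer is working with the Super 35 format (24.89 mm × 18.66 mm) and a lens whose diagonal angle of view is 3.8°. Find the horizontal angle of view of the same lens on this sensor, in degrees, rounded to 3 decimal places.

3.041°

Sensor diagonal = √(24.89² + 18.66²) = √967.7077 ≈ 31.1080 mm.
From the diagonal AOV: f = 31.1080 / (2·tan(1.9°)) = 31.1080 / 0.06635 ≈ 468.8694 mm.
Horizontal AOV = 2·arctan(24.89 / (2 × 468.8694)) = 2·arctan(0.02654) ≈ 3.0408°.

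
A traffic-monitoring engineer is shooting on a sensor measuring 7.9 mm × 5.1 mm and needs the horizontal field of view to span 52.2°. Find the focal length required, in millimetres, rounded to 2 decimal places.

8.06 mm

From α = 2·arctan(w/2f) we get f = w / (2·tan(α/2)).
With w = 7.9 mm and α/2 = 26.1°, tan(α/2) ≈ 0.48989, so f ≈ 7.9 / 0.97979 ≈ 8.0630 mm.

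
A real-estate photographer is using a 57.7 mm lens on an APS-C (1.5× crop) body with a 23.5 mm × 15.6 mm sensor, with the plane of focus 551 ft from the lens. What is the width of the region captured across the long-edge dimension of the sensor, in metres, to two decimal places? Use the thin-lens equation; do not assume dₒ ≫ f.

68.38 m

dₒ: 551 ft × 304.8 mm/ft = 167944.79 mm.
Similar triangles through the lens centre give W/dₒ = w/dᵢ; with 1/f = 1/dₒ + 1/dᵢ this gives W = w·(dₒ − f)/f.
W = 23.5 mm × (167945 − 57.7) / 57.7 = 23.5 × 2909.6550 ≈ 68376.893 mm = 68.3769 m.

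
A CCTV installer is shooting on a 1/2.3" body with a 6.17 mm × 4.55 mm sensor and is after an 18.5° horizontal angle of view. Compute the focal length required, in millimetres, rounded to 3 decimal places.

18.943 mm

From α = 2·arctan(w/2f) we get f = w / (2·tan(α/2)).
With w = 6.17 mm and α/2 = 9.25°, tan(α/2) ≈ 0.16286, so f ≈ 6.17 / 0.32572 ≈ 18.9426 mm.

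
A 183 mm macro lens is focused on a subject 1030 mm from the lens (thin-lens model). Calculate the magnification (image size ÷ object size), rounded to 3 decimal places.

0.216×

Thin lens: 1/f = 1/dₒ + 1/dᵢ → 1/dᵢ = 1/183 − 1/1030 = 0.0044936 mm⁻¹, so dᵢ ≈ 222.5384 mm.
Magnification m = dᵢ/dₒ = 222.5384/1030 ≈ 0.21606.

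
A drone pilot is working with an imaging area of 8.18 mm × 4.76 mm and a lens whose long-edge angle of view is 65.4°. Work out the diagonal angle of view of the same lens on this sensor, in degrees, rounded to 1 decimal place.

From the long-edge AOV: f = 8.18 / (2·tan(32.7°)) = 8.18 / 1.28398 ≈ 6.3708 mm.
Sensor diagonal = √(8.18² + 4.76²) = √89.5700 ≈ 9.4641 mm.
Diagonal AOV = 2·arctan(9.4641 / (2 × 6.3708)) = 2·arctan(0.74277) ≈ 73.2078°.

73.2°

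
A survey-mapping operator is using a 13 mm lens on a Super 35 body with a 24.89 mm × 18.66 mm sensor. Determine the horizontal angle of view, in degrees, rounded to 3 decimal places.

87.501°

Angle of view α = 2·arctan(w/2f) with w = 24.89 mm and f = 13 mm.
w/2f = 0.95731; arctan(0.95731) ≈ 43.7505°, so α ≈ 87.5010°.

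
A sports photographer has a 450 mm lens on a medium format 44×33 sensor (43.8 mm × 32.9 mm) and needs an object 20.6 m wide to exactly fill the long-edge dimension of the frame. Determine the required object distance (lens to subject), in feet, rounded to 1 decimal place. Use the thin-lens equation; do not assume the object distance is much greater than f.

695.8 ft

W: 20.6 m = 20600 mm.
Magnification m = w/W = dᵢ/dₒ; combined with 1/f = 1/dₒ + 1/dᵢ this gives dₒ = f·(1 + W/w).
dₒ = 450 mm × (1 + 20600/43.8) = 450 × 471.3196 ≈ 212093.836 mm = 212093.836/304.8 ft = 695.846 ft.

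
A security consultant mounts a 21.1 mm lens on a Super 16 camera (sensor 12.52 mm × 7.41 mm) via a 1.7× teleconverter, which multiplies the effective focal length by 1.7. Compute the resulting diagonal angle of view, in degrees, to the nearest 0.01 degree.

Effective focal length f = 21.1 × 1.7 = 35.87 mm.
Sensor diagonal = √(12.52² + 7.41²) = √211.6585 ≈ 14.5485 mm.
α = 2·arctan(14.548 / (2 × 35.87)) = 2·arctan(0.20279) ≈ 22.9276°.

22.93°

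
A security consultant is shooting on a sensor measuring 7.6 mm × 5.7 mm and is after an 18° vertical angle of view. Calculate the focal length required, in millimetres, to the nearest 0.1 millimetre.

18.0 mm

From α = 2·arctan(h/2f) we get f = h / (2·tan(α/2)).
With h = 5.7 mm and α/2 = 9°, tan(α/2) ≈ 0.15838, so f ≈ 5.7 / 0.31677 ≈ 17.9942 mm.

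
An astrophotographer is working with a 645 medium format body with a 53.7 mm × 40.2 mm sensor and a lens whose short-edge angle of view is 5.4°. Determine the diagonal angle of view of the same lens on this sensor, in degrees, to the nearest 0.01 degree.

9.00°

From the short-edge AOV: f = 40.2 / (2·tan(2.7°)) = 40.2 / 0.09432 ≈ 426.2195 mm.
Sensor diagonal = √(53.7² + 40.2²) = √4499.7300 ≈ 67.0800 mm.
Diagonal AOV = 2·arctan(67.0800 / (2 × 426.2195)) = 2·arctan(0.07869) ≈ 8.9989°.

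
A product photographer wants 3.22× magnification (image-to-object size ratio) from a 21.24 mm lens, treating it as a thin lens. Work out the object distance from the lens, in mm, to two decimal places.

With m = dᵢ/dₒ and 1/f = 1/dₒ + 1/dᵢ, substituting dᵢ = m·dₒ gives 1/f = (1 + 1/m)/dₒ, hence dₒ = f·(1 + 1/m).
dₒ = 21.24 × (1 + 1/3.22) = 21.24 × 1.31056 ≈ 27.836 mm.

27.84 mm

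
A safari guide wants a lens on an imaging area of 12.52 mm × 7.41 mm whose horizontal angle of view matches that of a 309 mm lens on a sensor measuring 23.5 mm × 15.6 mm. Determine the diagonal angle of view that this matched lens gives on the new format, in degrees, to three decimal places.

Equal horizontal AOV ⇒ f₂ = f₁ · 12.52/23.5 = 309 × 0.53277 ≈ 164.6247 mm.
Sensor diagonal = √(12.52² + 7.41²) = √211.6585 ≈ 14.5485 mm.
Diagonal AOV on the new format = 2·arctan(14.5485 / (2 × 164.6247)) = 2·arctan(0.04419) ≈ 5.0601°.

5.060°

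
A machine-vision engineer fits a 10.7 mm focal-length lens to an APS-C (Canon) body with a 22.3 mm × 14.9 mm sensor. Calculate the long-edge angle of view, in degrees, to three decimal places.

92.360°

Angle of view α = 2·arctan(w/2f) with w = 22.3 mm and f = 10.7 mm.
w/2f = 1.04206; arctan(1.04206) ≈ 46.1798°, so α ≈ 92.3597°.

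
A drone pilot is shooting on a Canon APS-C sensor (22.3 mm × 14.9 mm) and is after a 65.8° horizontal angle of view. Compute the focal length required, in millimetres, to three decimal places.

From α = 2·arctan(w/2f) we get f = w / (2·tan(α/2)).
With w = 22.3 mm and α/2 = 32.9°, tan(α/2) ≈ 0.64693, so f ≈ 22.3 / 1.29386 ≈ 17.2353 mm.

17.235 mm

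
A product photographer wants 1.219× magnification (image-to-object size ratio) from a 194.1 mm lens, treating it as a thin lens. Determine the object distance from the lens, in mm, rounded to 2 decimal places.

353.33 mm

With m = dᵢ/dₒ and 1/f = 1/dₒ + 1/dᵢ, substituting dᵢ = m·dₒ gives 1/f = (1 + 1/m)/dₒ, hence dₒ = f·(1 + 1/m).
dₒ = 194.1 × (1 + 1/1.219) = 194.1 × 1.82034 ≈ 353.329 mm.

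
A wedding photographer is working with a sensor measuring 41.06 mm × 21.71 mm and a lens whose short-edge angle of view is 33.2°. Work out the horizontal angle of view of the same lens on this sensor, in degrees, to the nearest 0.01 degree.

From the short-edge AOV: f = 21.71 / (2·tan(16.6°)) = 21.71 / 0.59623 ≈ 36.4124 mm.
Horizontal AOV = 2·arctan(41.06 / (2 × 36.4124)) = 2·arctan(0.56382) ≈ 58.8303°.

58.83°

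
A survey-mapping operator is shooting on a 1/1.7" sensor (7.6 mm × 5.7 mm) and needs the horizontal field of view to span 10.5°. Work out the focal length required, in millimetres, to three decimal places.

From α = 2·arctan(w/2f) we get f = w / (2·tan(α/2)).
With w = 7.6 mm and α/2 = 5.25°, tan(α/2) ≈ 0.09189, so f ≈ 7.6 / 0.18377 ≈ 41.3551 mm.

41.355 mm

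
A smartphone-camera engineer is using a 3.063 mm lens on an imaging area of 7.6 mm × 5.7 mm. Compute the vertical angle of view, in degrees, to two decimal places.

Angle of view α = 2·arctan(h/2f) with h = 5.7 mm and f = 3.063 mm.
h/2f = 0.93046; arctan(0.93046) ≈ 42.9370°, so α ≈ 85.8739°.

85.87°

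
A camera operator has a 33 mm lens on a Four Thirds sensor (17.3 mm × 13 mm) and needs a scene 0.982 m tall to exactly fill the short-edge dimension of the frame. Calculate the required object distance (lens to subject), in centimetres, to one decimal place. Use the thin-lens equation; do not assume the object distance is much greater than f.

252.6 cm

W: 0.982 m = 982 mm.
Magnification m = h/W = dᵢ/dₒ; combined with 1/f = 1/dₒ + 1/dᵢ this gives dₒ = f·(1 + W/h).
dₒ = 33 mm × (1 + 982/13) = 33 × 76.5385 ≈ 2525.769 mm = 252.577 cm.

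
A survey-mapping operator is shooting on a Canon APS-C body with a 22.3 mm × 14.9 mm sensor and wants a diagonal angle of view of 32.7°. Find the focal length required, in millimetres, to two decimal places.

Sensor diagonal = √(22.3² + 14.9²) = √719.3000 ≈ 26.8198 mm.
From α = 2·arctan(d/2f) we get f = d / (2·tan(α/2)).
With d = 26.8198 mm and α/2 = 16.35°, tan(α/2) ≈ 0.29337, so f ≈ 26.8198 / 0.58674 ≈ 45.7101 mm.

45.71 mm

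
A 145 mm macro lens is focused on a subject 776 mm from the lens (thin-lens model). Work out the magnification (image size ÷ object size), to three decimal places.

0.230×

Thin lens: 1/f = 1/dₒ + 1/dᵢ → 1/dᵢ = 1/145 − 1/776 = 0.0056079 mm⁻¹, so dᵢ ≈ 178.3201 mm.
Magnification m = dᵢ/dₒ = 178.3201/776 ≈ 0.22979.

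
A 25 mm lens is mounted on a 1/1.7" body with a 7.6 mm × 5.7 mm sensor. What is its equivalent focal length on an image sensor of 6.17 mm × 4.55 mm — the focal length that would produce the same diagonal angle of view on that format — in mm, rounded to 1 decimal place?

20.2 mm

Sensor diagonal = √(7.6² + 5.7²) = √90.2500 ≈ 9.5000 mm.
Sensor diagonal = √(6.17² + 4.55²) = √58.7714 ≈ 7.6663 mm.
Equal angle of view means equal diagonal/f ratio, so f₂ = f₁ · (diagonal₂/diagonal₁) = 25 × 7.6663/9.5000.
f₂ = 25 × 0.80697 ≈ 20.174 mm.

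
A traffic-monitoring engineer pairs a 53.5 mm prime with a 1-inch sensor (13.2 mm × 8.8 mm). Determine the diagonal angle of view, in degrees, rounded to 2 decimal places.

16.87°

Sensor diagonal = √(13.2² + 8.8²) = √251.6800 ≈ 15.8644 mm.
Angle of view α = 2·arctan(d/2f) with d = 15.8644 mm and f = 53.5 mm.
d/2f = 0.14827; arctan(0.14827) ≈ 8.4336°, so α ≈ 16.8671°.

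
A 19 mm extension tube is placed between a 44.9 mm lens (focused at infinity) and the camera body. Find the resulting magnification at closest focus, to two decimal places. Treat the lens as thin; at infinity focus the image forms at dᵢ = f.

0.42×

The tube moves the image plane from f to f + e, so dᵢ = 44.9 + 19 = 63.9 mm. Focus is achieved when 1/f = 1/dₒ + 1/dᵢ, giving dₒ = 1/(1/f − 1/(f+e)).
Magnification m = dᵢ/dₒ = (f+e)·(1/f − 1/(f+e)) = e/f = 19/44.9 ≈ 0.4232.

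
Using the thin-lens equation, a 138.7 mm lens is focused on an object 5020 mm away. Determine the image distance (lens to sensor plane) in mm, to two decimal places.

142.64 mm

1/dᵢ = 1/f − 1/dₒ = 1/138.7 − 1/5020 = 0.0070106 mm⁻¹.
dᵢ = 1/0.0070106 ≈ 142.6411 mm.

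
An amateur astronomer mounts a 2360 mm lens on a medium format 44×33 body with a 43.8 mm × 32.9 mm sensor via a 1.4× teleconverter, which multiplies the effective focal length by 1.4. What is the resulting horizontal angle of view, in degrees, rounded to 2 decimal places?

0.76°

Effective focal length f = 2360 × 1.4 = 3304 mm.
α = 2·arctan(43.8 / (2 × 3304)) = 2·arctan(0.00663) ≈ 0.7595°.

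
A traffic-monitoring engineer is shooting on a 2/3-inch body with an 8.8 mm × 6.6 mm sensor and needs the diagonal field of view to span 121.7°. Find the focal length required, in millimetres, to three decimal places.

Sensor diagonal = √(8.8² + 6.6²) = √121.0000 ≈ 11.0000 mm.
From α = 2·arctan(d/2f) we get f = d / (2·tan(α/2)).
With d = 11.0000 mm and α/2 = 60.85°, tan(α/2) ≈ 1.79296, so f ≈ 11.0000 / 3.58592 ≈ 3.0676 mm.

3.068 mm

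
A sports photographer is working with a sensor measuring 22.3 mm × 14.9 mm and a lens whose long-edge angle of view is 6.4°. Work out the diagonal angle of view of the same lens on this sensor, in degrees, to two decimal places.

From the long-edge AOV: f = 22.3 / (2·tan(3.2°)) = 22.3 / 0.11182 ≈ 199.4324 mm.
Sensor diagonal = √(22.3² + 14.9²) = √719.3000 ≈ 26.8198 mm.
Diagonal AOV = 2·arctan(26.8198 / (2 × 199.4324)) = 2·arctan(0.06724) ≈ 7.6936°.

7.69°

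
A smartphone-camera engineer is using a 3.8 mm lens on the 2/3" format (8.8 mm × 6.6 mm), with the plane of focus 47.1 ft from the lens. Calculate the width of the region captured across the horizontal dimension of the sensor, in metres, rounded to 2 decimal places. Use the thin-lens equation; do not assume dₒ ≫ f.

dₒ: 47.1 ft × 304.8 mm/ft = 14356.08 mm.
Similar triangles through the lens centre give W/dₒ = w/dᵢ; with 1/f = 1/dₒ + 1/dᵢ this gives W = w·(dₒ − f)/f.
W = 8.8 mm × (14356.1 − 3.8) / 3.8 = 8.8 × 3776.9157 ≈ 33236.858 mm = 33.2369 m.

33.24 m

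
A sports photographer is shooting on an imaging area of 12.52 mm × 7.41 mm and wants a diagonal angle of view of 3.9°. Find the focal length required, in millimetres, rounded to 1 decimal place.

Sensor diagonal = √(12.52² + 7.41²) = √211.6585 ≈ 14.5485 mm.
From α = 2·arctan(d/2f) we get f = d / (2·tan(α/2)).
With d = 14.5485 mm and α/2 = 1.95°, tan(α/2) ≈ 0.03405, so f ≈ 14.5485 / 0.06809 ≈ 213.6526 mm.

213.7 mm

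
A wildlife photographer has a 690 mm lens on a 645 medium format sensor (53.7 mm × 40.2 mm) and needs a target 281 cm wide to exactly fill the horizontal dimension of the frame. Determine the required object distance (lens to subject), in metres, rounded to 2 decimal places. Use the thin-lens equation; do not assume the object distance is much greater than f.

36.80 m

W: 281 cm = 2810 mm.
Magnification m = w/W = dᵢ/dₒ; combined with 1/f = 1/dₒ + 1/dᵢ this gives dₒ = f·(1 + W/w).
dₒ = 690 mm × (1 + 2810/53.7) = 690 × 53.3277 ≈ 36796.145 mm = 36.7961 m.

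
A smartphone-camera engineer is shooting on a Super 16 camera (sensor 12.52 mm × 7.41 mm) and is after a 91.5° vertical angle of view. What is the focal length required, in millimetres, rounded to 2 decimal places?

3.61 mm

From α = 2·arctan(h/2f) we get f = h / (2·tan(α/2)).
With h = 7.41 mm and α/2 = 45.75°, tan(α/2) ≈ 1.02653, so f ≈ 7.41 / 2.05306 ≈ 3.6093 mm.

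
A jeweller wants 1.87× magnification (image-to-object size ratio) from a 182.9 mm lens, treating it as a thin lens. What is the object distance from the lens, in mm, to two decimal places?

With m = dᵢ/dₒ and 1/f = 1/dₒ + 1/dᵢ, substituting dᵢ = m·dₒ gives 1/f = (1 + 1/m)/dₒ, hence dₒ = f·(1 + 1/m).
dₒ = 182.9 × (1 + 1/1.87) = 182.9 × 1.53476 ≈ 280.707 mm.

280.71 mm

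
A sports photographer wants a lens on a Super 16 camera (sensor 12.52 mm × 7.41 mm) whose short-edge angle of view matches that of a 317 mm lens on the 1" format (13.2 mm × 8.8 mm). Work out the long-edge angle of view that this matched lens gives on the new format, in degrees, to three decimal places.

Equal short-edge AOV ⇒ f₂ = f₁ · 7.41/8.8 = 317 × 0.84205 ≈ 266.9284 mm.
Long-edge AOV on the new format = 2·arctan(12.52 / (2 × 266.9284)) = 2·arctan(0.02345) ≈ 2.6869°.

2.687°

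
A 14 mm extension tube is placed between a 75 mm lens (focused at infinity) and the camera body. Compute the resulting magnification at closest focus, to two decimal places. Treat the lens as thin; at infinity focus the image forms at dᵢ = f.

The tube moves the image plane from f to f + e, so dᵢ = 75 + 14 = 89 mm. Focus is achieved when 1/f = 1/dₒ + 1/dᵢ, giving dₒ = 1/(1/f − 1/(f+e)).
Magnification m = dᵢ/dₒ = (f+e)·(1/f − 1/(f+e)) = e/f = 14/75 ≈ 0.1867.

0.19×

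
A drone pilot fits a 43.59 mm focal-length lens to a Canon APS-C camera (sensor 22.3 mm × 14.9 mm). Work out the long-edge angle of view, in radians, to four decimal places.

Angle of view α = 2·arctan(w/2f) with w = 22.3 mm and f = 43.59 mm.
w/2f = 0.25579; arctan(0.25579) ≈ 0.2504 rad, so α ≈ 0.5008 rad.

0.5008 rad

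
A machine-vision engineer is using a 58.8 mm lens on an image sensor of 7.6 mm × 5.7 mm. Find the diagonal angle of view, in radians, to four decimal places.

0.1612 rad

Sensor diagonal = √(7.6² + 5.7²) = √90.2500 ≈ 9.5000 mm.
Angle of view α = 2·arctan(d/2f) with d = 9.5000 mm and f = 58.8 mm.
d/2f = 0.08078; arctan(0.08078) ≈ 0.0806 rad, so α ≈ 0.1612 rad.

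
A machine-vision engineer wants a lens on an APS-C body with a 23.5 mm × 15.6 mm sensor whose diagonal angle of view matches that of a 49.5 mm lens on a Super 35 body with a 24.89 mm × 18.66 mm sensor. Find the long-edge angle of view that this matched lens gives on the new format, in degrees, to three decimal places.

29.341°

Sensor diagonal = √(24.89² + 18.66²) = √967.7077 ≈ 31.1080 mm.
Sensor diagonal = √(23.5² + 15.6²) = √795.6100 ≈ 28.2066 mm.
Equal diagonal AOV ⇒ f₂ = f₁ · 28.2066/31.1080 = 49.5 × 0.90673 ≈ 44.8831 mm.
Long-edge AOV on the new format = 2·arctan(23.5 / (2 × 44.8831)) = 2·arctan(0.26179) ≈ 29.3406°.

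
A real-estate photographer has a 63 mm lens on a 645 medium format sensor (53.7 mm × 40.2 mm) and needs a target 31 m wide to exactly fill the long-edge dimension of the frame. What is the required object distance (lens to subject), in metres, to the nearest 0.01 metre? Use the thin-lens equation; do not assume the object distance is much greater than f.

W: 31 m = 31000 mm.
Magnification m = w/W = dᵢ/dₒ; combined with 1/f = 1/dₒ + 1/dᵢ this gives dₒ = f·(1 + W/w).
dₒ = 63 mm × (1 + 31000/53.7) = 63 × 578.2812 ≈ 36431.715 mm = 36.4317 m.

36.43 m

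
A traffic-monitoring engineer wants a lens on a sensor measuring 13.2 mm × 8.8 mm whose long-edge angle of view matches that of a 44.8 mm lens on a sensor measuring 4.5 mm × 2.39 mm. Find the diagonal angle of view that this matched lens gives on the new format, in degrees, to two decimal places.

6.91°

Equal long-edge AOV ⇒ f₂ = f₁ · 13.2/4.5 = 44.8 × 2.93333 ≈ 131.4133 mm.
Sensor diagonal = √(13.2² + 8.8²) = √251.6800 ≈ 15.8644 mm.
Diagonal AOV on the new format = 2·arctan(15.8644 / (2 × 131.4133)) = 2·arctan(0.06036) ≈ 6.9085°.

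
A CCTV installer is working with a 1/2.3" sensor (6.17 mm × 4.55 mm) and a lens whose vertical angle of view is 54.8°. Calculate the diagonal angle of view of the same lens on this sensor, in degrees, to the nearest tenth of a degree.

From the vertical AOV: f = 4.55 / (2·tan(27.4°)) = 4.55 / 1.03670 ≈ 4.3889 mm.
Sensor diagonal = √(6.17² + 4.55²) = √58.7714 ≈ 7.6663 mm.
Diagonal AOV = 2·arctan(7.6663 / (2 × 4.3889)) = 2·arctan(0.87336) ≈ 82.2656°.

82.3°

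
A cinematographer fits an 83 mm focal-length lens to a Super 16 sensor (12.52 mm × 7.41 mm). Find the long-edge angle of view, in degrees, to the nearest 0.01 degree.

Angle of view α = 2·arctan(w/2f) with w = 12.52 mm and f = 83 mm.
w/2f = 0.07542; arctan(0.07542) ≈ 4.3132°, so α ≈ 8.6264°.

8.63°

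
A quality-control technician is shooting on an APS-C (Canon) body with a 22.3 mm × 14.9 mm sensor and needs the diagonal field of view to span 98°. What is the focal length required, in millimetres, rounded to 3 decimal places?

Sensor diagonal = √(22.3² + 14.9²) = √719.3000 ≈ 26.8198 mm.
From α = 2·arctan(d/2f) we get f = d / (2·tan(α/2)).
With d = 26.8198 mm and α/2 = 49°, tan(α/2) ≈ 1.15037, so f ≈ 26.8198 / 2.30074 ≈ 11.6570 mm.

11.657 mm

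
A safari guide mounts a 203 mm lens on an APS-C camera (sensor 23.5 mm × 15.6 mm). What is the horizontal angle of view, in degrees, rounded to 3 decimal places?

6.625°

Angle of view α = 2·arctan(w/2f) with w = 23.5 mm and f = 203 mm.
w/2f = 0.05788; arctan(0.05788) ≈ 3.3127°, so α ≈ 6.6254°.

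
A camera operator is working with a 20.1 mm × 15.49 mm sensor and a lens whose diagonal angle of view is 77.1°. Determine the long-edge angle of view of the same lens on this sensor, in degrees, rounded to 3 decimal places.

Sensor diagonal = √(20.1² + 15.49²) = √643.9501 ≈ 25.3762 mm.
From the diagonal AOV: f = 25.3762 / (2·tan(38.55°)) = 25.3762 / 1.59372 ≈ 15.9226 mm.
Long-edge AOV = 2·arctan(20.1 / (2 × 15.9226)) = 2·arctan(0.63118) ≈ 64.5186°.

64.519°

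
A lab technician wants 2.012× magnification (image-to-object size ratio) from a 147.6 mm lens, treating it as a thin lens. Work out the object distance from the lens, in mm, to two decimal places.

With m = dᵢ/dₒ and 1/f = 1/dₒ + 1/dᵢ, substituting dᵢ = m·dₒ gives 1/f = (1 + 1/m)/dₒ, hence dₒ = f·(1 + 1/m).
dₒ = 147.6 × (1 + 1/2.012) = 147.6 × 1.49702 ≈ 220.960 mm.

220.96 mm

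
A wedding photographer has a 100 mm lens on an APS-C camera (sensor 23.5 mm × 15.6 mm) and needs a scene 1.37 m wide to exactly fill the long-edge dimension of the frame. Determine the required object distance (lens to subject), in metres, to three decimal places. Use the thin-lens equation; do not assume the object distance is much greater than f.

5.930 m

W: 1.37 m = 1370 mm.
Magnification m = w/W = dᵢ/dₒ; combined with 1/f = 1/dₒ + 1/dᵢ this gives dₒ = f·(1 + W/w).
dₒ = 100 mm × (1 + 1370/23.5) = 100 × 59.2979 ≈ 5929.787 mm = 5.92979 m.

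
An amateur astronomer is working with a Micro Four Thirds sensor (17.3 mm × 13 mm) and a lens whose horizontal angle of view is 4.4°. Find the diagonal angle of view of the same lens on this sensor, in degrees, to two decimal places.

5.50°

From the horizontal AOV: f = 17.3 / (2·tan(2.2°)) = 17.3 / 0.07683 ≈ 225.1659 mm.
Sensor diagonal = √(17.3² + 13²) = √468.2900 ≈ 21.6400 mm.
Diagonal AOV = 2·arctan(21.6400 / (2 × 225.1659)) = 2·arctan(0.04805) ≈ 5.5023°.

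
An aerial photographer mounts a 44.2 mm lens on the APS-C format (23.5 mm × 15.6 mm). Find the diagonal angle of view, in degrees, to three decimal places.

35.394°

Sensor diagonal = √(23.5² + 15.6²) = √795.6100 ≈ 28.2066 mm.
Angle of view α = 2·arctan(d/2f) with d = 28.2066 mm and f = 44.2 mm.
d/2f = 0.31908; arctan(0.31908) ≈ 17.6968°, so α ≈ 35.3936°.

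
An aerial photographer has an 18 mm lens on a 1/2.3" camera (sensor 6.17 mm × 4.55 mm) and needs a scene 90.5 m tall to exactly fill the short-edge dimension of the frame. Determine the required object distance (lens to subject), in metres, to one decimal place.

W: 90.5 m = 90500 mm.
Magnification m = h/W = dᵢ/dₒ; combined with 1/f = 1/dₒ + 1/dᵢ this gives dₒ = f·(1 + W/h).
dₒ = 18 mm × (1 + 90500/4.55) = 18 × 19891.1099 ≈ 358039.978 mm = 358.04 m.

358.0 m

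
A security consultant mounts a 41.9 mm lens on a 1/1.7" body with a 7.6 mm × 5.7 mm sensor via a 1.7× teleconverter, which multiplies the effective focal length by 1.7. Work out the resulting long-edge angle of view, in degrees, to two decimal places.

6.11°

Effective focal length f = 41.9 × 1.7 = 71.23 mm.
α = 2·arctan(7.6 / (2 × 71.23)) = 2·arctan(0.05335) ≈ 6.1075°.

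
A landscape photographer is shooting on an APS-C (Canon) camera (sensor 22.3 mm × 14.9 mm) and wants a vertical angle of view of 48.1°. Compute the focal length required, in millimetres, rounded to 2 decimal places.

From α = 2·arctan(h/2f) we get f = h / (2·tan(α/2)).
With h = 14.9 mm and α/2 = 24.05°, tan(α/2) ≈ 0.44627, so f ≈ 14.9 / 0.89255 ≈ 16.6938 mm.

16.69 mm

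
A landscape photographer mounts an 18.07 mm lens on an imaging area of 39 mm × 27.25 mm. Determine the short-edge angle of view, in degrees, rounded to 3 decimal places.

74.033°

Angle of view α = 2·arctan(h/2f) with h = 27.25 mm and f = 18.07 mm.
h/2f = 0.75401; arctan(0.75401) ≈ 37.0167°, so α ≈ 74.0335°.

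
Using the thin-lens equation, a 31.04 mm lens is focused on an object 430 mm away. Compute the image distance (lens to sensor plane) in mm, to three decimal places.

33.455 mm

1/dᵢ = 1/f − 1/dₒ = 1/31.04 − 1/430 = 0.0298909 mm⁻¹.
dᵢ = 1/0.0298909 ≈ 33.4550 mm.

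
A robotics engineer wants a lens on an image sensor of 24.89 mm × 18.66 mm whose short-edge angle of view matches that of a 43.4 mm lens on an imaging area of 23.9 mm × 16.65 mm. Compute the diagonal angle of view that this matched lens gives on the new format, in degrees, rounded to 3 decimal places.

35.467°

Equal short-edge AOV ⇒ f₂ = f₁ · 18.66/16.65 = 43.4 × 1.12072 ≈ 48.6393 mm.
Sensor diagonal = √(24.89² + 18.66²) = √967.7077 ≈ 31.1080 mm.
Diagonal AOV on the new format = 2·arctan(31.1080 / (2 × 48.6393)) = 2·arctan(0.31978) ≈ 35.4668°.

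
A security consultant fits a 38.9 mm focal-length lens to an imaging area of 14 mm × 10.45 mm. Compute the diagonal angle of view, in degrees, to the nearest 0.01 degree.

25.31°

Sensor diagonal = √(14² + 10.45²) = √305.2025 ≈ 17.4700 mm.
Angle of view α = 2·arctan(d/2f) with d = 17.4700 mm and f = 38.9 mm.
d/2f = 0.22455; arctan(0.22455) ≈ 12.6559°, so α ≈ 25.3118°.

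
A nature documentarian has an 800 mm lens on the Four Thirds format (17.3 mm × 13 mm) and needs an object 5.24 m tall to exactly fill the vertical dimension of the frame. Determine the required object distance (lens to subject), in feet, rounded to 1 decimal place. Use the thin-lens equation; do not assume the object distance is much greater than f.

1060.6 ft

W: 5.24 m = 5240 mm.
Magnification m = h/W = dᵢ/dₒ; combined with 1/f = 1/dₒ + 1/dᵢ this gives dₒ = f·(1 + W/h).
dₒ = 800 mm × (1 + 5240/13) = 800 × 404.0769 ≈ 323261.538 mm = 323261.538/304.8 ft = 1060.57 ft.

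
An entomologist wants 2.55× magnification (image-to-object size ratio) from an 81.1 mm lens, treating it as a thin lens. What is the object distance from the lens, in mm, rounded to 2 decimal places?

112.90 mm

With m = dᵢ/dₒ and 1/f = 1/dₒ + 1/dᵢ, substituting dᵢ = m·dₒ gives 1/f = (1 + 1/m)/dₒ, hence dₒ = f·(1 + 1/m).
dₒ = 81.1 × (1 + 1/2.55) = 81.1 × 1.39216 ≈ 112.904 mm.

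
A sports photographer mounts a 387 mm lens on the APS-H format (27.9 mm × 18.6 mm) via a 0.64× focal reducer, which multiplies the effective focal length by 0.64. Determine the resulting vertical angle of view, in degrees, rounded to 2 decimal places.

4.30°

Effective focal length f = 387 × 0.64 = 247.68 mm.
α = 2·arctan(18.6 / (2 × 247.68)) = 2·arctan(0.03755) ≈ 4.3007°.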